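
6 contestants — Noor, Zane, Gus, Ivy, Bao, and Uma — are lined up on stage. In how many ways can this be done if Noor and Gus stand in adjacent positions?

Glue Noor and Gus into one block (2 internal orders), leaving 5 units to arrange in a row.
That gives 2 × 5! = 2 × 120 = 240.

240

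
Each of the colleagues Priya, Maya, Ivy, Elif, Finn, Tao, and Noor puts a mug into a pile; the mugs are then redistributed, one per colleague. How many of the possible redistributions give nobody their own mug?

Let Aᵢ be the assignments in which colleague i gets their own mug. We want the size of the complement of A₁∪…∪A_7.
By inclusion–exclusion this is Σ_{j=0}^{7} (−1)^j C(7,j)·(7−j)!.
Computing: 5040 − 5040 + 2520 − 840 + 210 − 42 + 7 − 1 = 1854.

1854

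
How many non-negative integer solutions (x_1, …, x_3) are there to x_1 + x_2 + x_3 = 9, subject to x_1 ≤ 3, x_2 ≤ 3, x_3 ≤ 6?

Without the upper bounds there are C(11,2) = 55 ways to split 9 among 3 variables.
Subtract solutions that violate a single cap (substitute x_i' = x_i − (cap_i+1)): x_1 ≥ 4 gives C(7,2) = 21; x_2 ≥ 4 gives C(7,2) = 21; x_3 ≥ 7 gives C(4,2) = 6. Together 48.
Add back pairs where two caps are both exceeded: 3 + 0 + 0 = 3.
By inclusion–exclusion the count is 55 − 48 + 3 = 10.

10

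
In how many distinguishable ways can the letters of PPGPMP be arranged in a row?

The 6 letters of PPGPMP have repeats: P appearing 4 times.
The number of distinct arrangements is 6!/(4!) = 720/24 = 30.

30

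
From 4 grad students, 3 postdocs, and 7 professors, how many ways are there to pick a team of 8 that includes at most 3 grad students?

2793

Split by how many grad students are chosen (0 through 3).
Sum: C(4,0)·C(10,8) + C(4,1)·C(10,7) + C(4,2)·C(10,6) + C(4,3)·C(10,5) = 45 + 480 + 1260 + 1008 = 2793.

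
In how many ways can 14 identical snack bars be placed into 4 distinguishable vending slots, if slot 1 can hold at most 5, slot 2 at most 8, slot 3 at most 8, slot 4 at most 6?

287

By stars and bars, unrestricted non-negative solutions to x_1+…+x_4 = 14 number C(14+3,3) = 680.
Subtract solutions that violate a single cap (substitute x_i' = x_i − (cap_i+1)): x_1 ≥ 6 gives C(11,3) = 165; x_2 ≥ 9 gives C(8,3) = 56; x_3 ≥ 9 gives C(8,3) = 56; x_4 ≥ 7 gives C(10,3) = 120. Together 397.
Add back pairs where two caps are both exceeded: 0 + 0 + 4 + 0 + 0 + 0 = 4.
By inclusion–exclusion the count is 680 − 397 + 4 = 287.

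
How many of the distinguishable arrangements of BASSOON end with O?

Fix O in the last position and arrange the remaining 6 letters.
Those 6 letters have S appearing twice, giving (6)!/(2!) = 360.

360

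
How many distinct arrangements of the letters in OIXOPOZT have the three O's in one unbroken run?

720

Treat the 3 copies of O as a single block. The multiset to arrange is then {OOO, I, P, T, X, Z}, 6 items in all.
All 6 items are distinct, so there are (6)! = 720 arrangements.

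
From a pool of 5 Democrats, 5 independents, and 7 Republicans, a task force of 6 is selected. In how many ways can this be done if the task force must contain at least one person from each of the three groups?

With no constraint there are C(17,6) = 12376 possible selections.
Selections missing a whole group: no Democrats → C(12,6) = 924; no independents → C(12,6) = 924; no Republicans → C(10,6) = 210.
Add back selections omitting two groups (i.e. drawn from a single group): C(5,6) + C(5,6) + C(7,6) = 7.
By inclusion–exclusion: 12376 − 2058 + 7 = 10325.

10325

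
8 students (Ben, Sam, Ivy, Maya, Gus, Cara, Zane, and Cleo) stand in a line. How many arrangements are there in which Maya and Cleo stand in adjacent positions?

10080

Glue Maya and Cleo into one block (2 internal orders), leaving 7 units to arrange in a row.
That gives 2 × 7! = 2 × 5040 = 10080.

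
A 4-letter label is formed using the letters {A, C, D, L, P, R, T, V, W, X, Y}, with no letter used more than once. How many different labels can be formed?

This is a permutation of 4 out of 11: P(11,4) = 11!/7!.
11 × 10 × 9 × 8 = 7920.

7920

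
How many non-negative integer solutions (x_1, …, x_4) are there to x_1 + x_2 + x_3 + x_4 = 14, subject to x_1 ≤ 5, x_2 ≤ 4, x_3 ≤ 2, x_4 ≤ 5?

By stars and bars, unrestricted non-negative solutions to x_1+…+x_4 = 14 number C(14+3,3) = 680.
Subtract solutions that violate a single cap (substitute x_i' = x_i − (cap_i+1)): x_1 ≥ 6 gives C(11,3) = 165; x_2 ≥ 5 gives C(12,3) = 220; x_3 ≥ 3 gives C(14,3) = 364; x_4 ≥ 6 gives C(11,3) = 165. Together 914.
Add back pairs where two caps are both exceeded: 20 + 56 + 10 + 84 + 20 + 56 = 246.
Subtract triples: 1 + 0 + 0 + 1 = 2.
By inclusion–exclusion the count is 680 − 914 + 246 − 2 = 10.

10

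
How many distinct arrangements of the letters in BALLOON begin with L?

With the first slot taken by L, it remains to arrange the other 6 letters (BALOON).
Those 6 letters have O appearing twice, giving (6)!/(2!) = 360.

360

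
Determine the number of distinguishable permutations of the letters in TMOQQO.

180

Letter multiplicities in TMOQQO: M×1, O×2, Q×2, T×1.
The number of distinct arrangements is 6!/(2!·2!) = 720/4 = 180.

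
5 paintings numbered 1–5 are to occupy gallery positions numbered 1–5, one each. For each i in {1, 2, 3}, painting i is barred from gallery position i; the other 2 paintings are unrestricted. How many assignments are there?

64

Let Aᵢ (for i ∈ {1, 2, 3}) be the placements that put painting i in its forbidden gallery position. Any j of these fix j positions, leaving (5−j)! ways to fill the rest, and there are C(3,j) ways to pick which j.
By inclusion–exclusion, the number of valid placements is Σ_{j=0}^{3} (−1)^j C(3,j)·(5−j)!.
Computing: 120 − 72 + 18 − 2 = 64.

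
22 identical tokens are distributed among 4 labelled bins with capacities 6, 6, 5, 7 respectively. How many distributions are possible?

10

Ignoring the caps, the number of non-negative solutions to x_1+…+x_4 = 22 is C(25,3) = 2300.
Subtract solutions that violate a single cap (substitute x_i' = x_i − (cap_i+1)): x_1 ≥ 7 gives C(18,3) = 816; x_2 ≥ 7 gives C(18,3) = 816; x_3 ≥ 6 gives C(19,3) = 969; x_4 ≥ 8 gives C(17,3) = 680. Together 3281.
Add back pairs where two caps are both exceeded: 165 + 220 + 120 + 220 + 120 + 165 = 1010.
Subtract triples: 10 + 1 + 4 + 4 = 19.
By inclusion–exclusion the count is 2300 − 3281 + 1010 − 19 = 10.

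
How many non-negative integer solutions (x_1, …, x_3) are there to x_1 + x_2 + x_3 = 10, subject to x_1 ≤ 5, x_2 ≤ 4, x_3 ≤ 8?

27

Ignoring the caps, the number of non-negative solutions to x_1+…+x_3 = 10 is C(12,2) = 66.
Subtract solutions that violate a single cap (substitute x_i' = x_i − (cap_i+1)): x_1 ≥ 6 gives C(6,2) = 15; x_2 ≥ 5 gives C(7,2) = 21; x_3 ≥ 9 gives C(3,2) = 3. Together 39.
No two caps can be exceeded simultaneously, so the pair terms are all 0.
By inclusion–exclusion the count is 66 − 39 + 0 = 27.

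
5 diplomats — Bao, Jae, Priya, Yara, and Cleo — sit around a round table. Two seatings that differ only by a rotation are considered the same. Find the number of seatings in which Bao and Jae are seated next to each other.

Glue Bao and Jae into a block (2 internal orders). Seating 4 units around a circle gives (3)! arrangements.
So 2 × (3)! = 2 × 6 = 12.

12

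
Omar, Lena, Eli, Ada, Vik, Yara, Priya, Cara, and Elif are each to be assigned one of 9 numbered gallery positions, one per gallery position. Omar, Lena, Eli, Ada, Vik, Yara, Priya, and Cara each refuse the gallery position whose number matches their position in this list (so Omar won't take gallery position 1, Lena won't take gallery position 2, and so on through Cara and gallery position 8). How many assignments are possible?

Let Aᵢ (for 1 ≤ i ≤ 8) be the placements that put person i in their forbidden gallery position. Any j of these fix j positions, leaving (9−j)! ways to fill the rest, and there are C(8,j) ways to pick which j.
By inclusion–exclusion, the number of valid placements is Σ_{j=0}^{8} (−1)^j C(8,j)·(9−j)!.
Computing: 362880 − 322560 + 141120 − 40320 + 8400 − 1344 + 168 − 16 + 1 = 148329.

148329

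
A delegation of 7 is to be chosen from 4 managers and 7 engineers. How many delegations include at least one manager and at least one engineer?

329

Total 7-person selections from all 11: C(11,7) = 330.
Selections missing a whole group: no managers → C(7,7) = 1; no engineers → C(4,7) = 0.
Both groups omitted at once is impossible, so 330 − 1 = 329.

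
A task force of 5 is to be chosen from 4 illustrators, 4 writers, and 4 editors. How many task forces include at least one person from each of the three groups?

Total 5-person selections from all 12: C(12,5) = 792.
Subtract selections that omit an entire group: no illustrators → C(8,5) = 56; no writers → C(8,5) = 56; no editors → C(8,5) = 56.
Add back selections omitting two groups (i.e. drawn from a single group): C(4,5) + C(4,5) + C(4,5) = 0.
By inclusion–exclusion: 792 − 168 + 0 = 624.

624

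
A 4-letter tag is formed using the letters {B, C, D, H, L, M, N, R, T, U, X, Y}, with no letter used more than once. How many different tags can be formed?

11880

With no repetition, fill the 4 letters in order: 12 choices, then 11, down to 9.
12 × 11 × 10 × 9 = 11880.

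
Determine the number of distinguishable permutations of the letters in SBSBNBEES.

The 9 letters of SBSBNBEES have repeats: B appearing 3 times, E appearing twice, and S appearing 3 times.
The number of distinct arrangements is 9!/(3!·3!·2!) = 362880/72 = 5040.

5040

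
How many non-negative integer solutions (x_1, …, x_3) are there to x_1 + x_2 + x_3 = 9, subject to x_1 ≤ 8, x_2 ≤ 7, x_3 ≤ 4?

36

Ignoring the caps, the number of non-negative solutions to x_1+…+x_3 = 9 is C(11,2) = 55.
Subtract solutions that violate a single cap (substitute x_i' = x_i − (cap_i+1)): x_1 ≥ 9 gives C(2,2) = 1; x_2 ≥ 8 gives C(3,2) = 3; x_3 ≥ 5 gives C(6,2) = 15. Together 19.
No two caps can be exceeded simultaneously, so the pair terms are all 0.
By inclusion–exclusion the count is 55 − 19 + 0 = 36.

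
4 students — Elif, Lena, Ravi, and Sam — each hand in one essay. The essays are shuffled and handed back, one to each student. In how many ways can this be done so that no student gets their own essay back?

9

This is the derangement count D_4: permutations of 4 items with no fixed point.
By inclusion–exclusion this is Σ_{j=0}^{4} (−1)^j C(4,j)·(4−j)!.
Computing: 24 − 24 + 12 − 4 + 1 = 9.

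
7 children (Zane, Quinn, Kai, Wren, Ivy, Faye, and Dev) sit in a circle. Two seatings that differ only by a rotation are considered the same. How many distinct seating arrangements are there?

Fix one person's seat to break rotational symmetry; the remaining 6 people can be arranged in (6)! = 720 ways.

720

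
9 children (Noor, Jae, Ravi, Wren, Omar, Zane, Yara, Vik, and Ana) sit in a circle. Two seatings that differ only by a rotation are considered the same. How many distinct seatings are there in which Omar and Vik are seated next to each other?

Treat {Omar, Vik} as one unit (2 internal orders) and seat the resulting 8 units around the table: (7)! circular arrangements.
So 2 × (7)! = 2 × 5040 = 10080.

10080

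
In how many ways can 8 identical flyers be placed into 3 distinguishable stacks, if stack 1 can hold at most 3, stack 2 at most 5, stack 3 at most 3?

10

Ignoring the caps, the number of non-negative solutions to x_1+…+x_3 = 8 is C(10,2) = 45.
Subtract solutions that violate a single cap (substitute x_i' = x_i − (cap_i+1)): x_1 ≥ 4 gives C(6,2) = 15; x_2 ≥ 6 gives C(4,2) = 6; x_3 ≥ 4 gives C(6,2) = 15. Together 36.
Add back pairs where two caps are both exceeded: 0 + 1 + 0 = 1.
By inclusion–exclusion the count is 45 − 36 + 1 = 10.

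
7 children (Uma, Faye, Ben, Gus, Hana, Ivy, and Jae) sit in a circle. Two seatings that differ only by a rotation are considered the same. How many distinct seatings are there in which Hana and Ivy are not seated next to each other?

All circular seatings of 7 people number (6)! = 720.
Those with Hana next to Ivy: fuse the pair into one unit and seat 6 units around a circle — 2·(5)! = 240.
Subtracting, 720 − 240 = 480.

480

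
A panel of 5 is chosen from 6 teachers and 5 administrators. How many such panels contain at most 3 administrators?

Split by how many administrators are chosen (0 through 3).
Sum: C(5,0)·C(6,5) + C(5,1)·C(6,4) + C(5,2)·C(6,3) + C(5,3)·C(6,2) = 6 + 75 + 200 + 150 = 431.

431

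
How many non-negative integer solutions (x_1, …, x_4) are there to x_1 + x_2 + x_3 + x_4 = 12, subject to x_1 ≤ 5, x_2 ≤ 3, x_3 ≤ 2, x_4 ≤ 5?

By stars and bars, unrestricted non-negative solutions to x_1+…+x_4 = 12 number C(12+3,3) = 455.
Subtract solutions that violate a single cap (substitute x_i' = x_i − (cap_i+1)): x_1 ≥ 6 gives C(9,3) = 84; x_2 ≥ 4 gives C(11,3) = 165; x_3 ≥ 3 gives C(12,3) = 220; x_4 ≥ 6 gives C(9,3) = 84. Together 553.
Add back pairs where two caps are both exceeded: 10 + 20 + 1 + 56 + 10 + 20 = 117.
By inclusion–exclusion the count is 455 − 553 + 117 = 19.

19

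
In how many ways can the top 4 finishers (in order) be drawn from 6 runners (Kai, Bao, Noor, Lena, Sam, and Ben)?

360

This is an ordered selection of 4 from 6: P(6,4).
That gives 6 × 5 × 4 × 3 = 360.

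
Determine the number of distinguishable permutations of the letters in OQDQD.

30

OQDQD has 5 letters with D appearing twice and Q appearing twice.
So there are 5! / (2!·2!) = 30 distinguishable arrangements.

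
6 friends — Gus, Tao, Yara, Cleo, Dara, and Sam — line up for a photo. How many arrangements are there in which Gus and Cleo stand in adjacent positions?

Glue Gus and Cleo into one block (2 internal orders), leaving 5 units to arrange in a row.
That gives 2 × 5! = 2 × 120 = 240.

240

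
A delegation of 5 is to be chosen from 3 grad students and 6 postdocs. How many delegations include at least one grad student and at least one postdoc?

Total 5-person selections from all 9: C(9,5) = 126.
Subtract selections that omit an entire group: no grad students → C(6,5) = 6; no postdocs → C(3,5) = 0.
Both groups omitted at once is impossible, so 126 − 6 = 120.

120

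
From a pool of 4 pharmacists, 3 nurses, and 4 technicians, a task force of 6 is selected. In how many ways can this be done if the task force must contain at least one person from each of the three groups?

With no constraint there are C(11,6) = 462 possible selections.
Selections missing a whole group: no pharmacists → C(7,6) = 7; no nurses → C(8,6) = 28; no technicians → C(7,6) = 7.
Add back selections omitting two groups (i.e. drawn from a single group): C(4,6) + C(3,6) + C(4,6) = 0.
By inclusion–exclusion: 462 − 42 + 0 = 420.

420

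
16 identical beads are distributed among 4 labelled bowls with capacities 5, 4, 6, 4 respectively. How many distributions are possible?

20

By stars and bars, unrestricted non-negative solutions to x_1+…+x_4 = 16 number C(16+3,3) = 969.
Subtract solutions that violate a single cap (substitute x_i' = x_i − (cap_i+1)): x_1 ≥ 6 gives C(13,3) = 286; x_2 ≥ 5 gives C(14,3) = 364; x_3 ≥ 7 gives C(12,3) = 220; x_4 ≥ 5 gives C(14,3) = 364. Together 1234.
Add back pairs where two caps are both exceeded: 56 + 20 + 56 + 35 + 84 + 35 = 286.
Subtract triples: 0 + 1 + 0 + 0 = 1.
By inclusion–exclusion the count is 969 − 1234 + 286 − 1 = 20.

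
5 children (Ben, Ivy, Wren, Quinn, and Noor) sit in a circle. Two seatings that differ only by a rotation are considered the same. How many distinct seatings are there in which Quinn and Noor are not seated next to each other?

12

Without the restriction there are (4)! = 24 seatings.
Seatings with Quinn beside Noor: treat them as a block with 2 internal orders, giving 2 × (3)! = 12.
Subtracting, 24 − 12 = 12.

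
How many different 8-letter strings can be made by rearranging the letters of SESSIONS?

1680

The 8 letters of SESSIONS have repeats: S appearing 4 times.
So there are 8! / (4!) = 1680 distinguishable arrangements.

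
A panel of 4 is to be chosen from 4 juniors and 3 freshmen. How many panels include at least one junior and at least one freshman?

34

Total 4-person selections from all 7: C(7,4) = 35.
Selections missing a whole group: no juniors → C(3,4) = 0; no freshmen → C(4,4) = 1.
Both groups omitted at once is impossible, so 35 − 1 = 34.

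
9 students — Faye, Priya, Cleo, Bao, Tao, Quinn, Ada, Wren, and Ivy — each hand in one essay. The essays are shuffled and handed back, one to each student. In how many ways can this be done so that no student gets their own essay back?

This is the derangement count D_9: permutations of 9 items with no fixed point.
By inclusion–exclusion this is Σ_{j=0}^{9} (−1)^j C(9,j)·(9−j)!.
Computing: 362880 − 362880 + 181440 − 60480 + 15120 − 3024 + 504 − 72 + 9 − 1 = 133496.

133496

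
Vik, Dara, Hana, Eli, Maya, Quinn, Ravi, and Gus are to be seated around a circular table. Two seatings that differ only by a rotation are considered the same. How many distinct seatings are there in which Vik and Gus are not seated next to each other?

3600

All circular seatings of 8 people number (7)! = 5040.
Seatings with Vik beside Gus: treat them as a block with 2 internal orders, giving 2 × (6)! = 1440.
Subtracting, 5040 − 1440 = 3600.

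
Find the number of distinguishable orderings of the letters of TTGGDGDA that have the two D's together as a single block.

Treat the 2 copies of D as a single block. The multiset to arrange is then {DD, A, G, G, G, T, T}, 7 items in all.
That gives (7)!/(3!·2!) = 420 arrangements.

420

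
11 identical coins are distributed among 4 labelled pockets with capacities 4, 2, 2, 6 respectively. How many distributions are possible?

By stars and bars, unrestricted non-negative solutions to x_1+…+x_4 = 11 number C(11+3,3) = 364.
Subtract solutions that violate a single cap (substitute x_i' = x_i − (cap_i+1)): x_1 ≥ 5 gives C(9,3) = 84; x_2 ≥ 3 gives C(11,3) = 165; x_3 ≥ 3 gives C(11,3) = 165; x_4 ≥ 7 gives C(7,3) = 35. Together 449.
Add back pairs where two caps are both exceeded: 20 + 20 + 0 + 56 + 4 + 4 = 104.
Subtract triples: 1 + 0 + 0 + 0 = 1.
By inclusion–exclusion the count is 364 − 449 + 104 − 1 = 18.

18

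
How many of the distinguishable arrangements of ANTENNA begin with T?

With the first slot taken by T, it remains to arrange the other 6 letters (ANENNA).
Those 6 letters have A appearing twice and N appearing 3 times, giving (6)!/(3!·2!) = 60.

60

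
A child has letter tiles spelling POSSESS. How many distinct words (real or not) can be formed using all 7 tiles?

The 7 letters of POSSESS have repeats: S appearing 4 times.
So there are 7! / (4!) = 210 distinguishable arrangements.

210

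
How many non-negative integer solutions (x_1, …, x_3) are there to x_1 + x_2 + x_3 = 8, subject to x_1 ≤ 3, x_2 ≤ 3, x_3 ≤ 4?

Without the upper bounds there are C(10,2) = 45 ways to split 8 among 3 variables.
Subtract solutions that violate a single cap (substitute x_i' = x_i − (cap_i+1)): x_1 ≥ 4 gives C(6,2) = 15; x_2 ≥ 4 gives C(6,2) = 15; x_3 ≥ 5 gives C(5,2) = 10. Together 40.
Add back pairs where two caps are both exceeded: 1 + 0 + 0 = 1.
By inclusion–exclusion the count is 45 − 40 + 1 = 6.

6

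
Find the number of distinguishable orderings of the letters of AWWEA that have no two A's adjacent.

Total arrangements of AWWEA: 5!/(2!·2!) = 30.
If the two A's are adjacent, glue them into one block, leaving 4 items to arrange: (4)!/(2!) = 12 ways.
Hence 30 − 12 = 18.

18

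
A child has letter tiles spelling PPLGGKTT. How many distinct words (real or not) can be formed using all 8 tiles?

The 8 letters of PPLGGKTT have repeats: G appearing twice, P appearing twice, and T appearing twice.
The number of distinct arrangements is 8!/(2!·2!·2!) = 40320/8 = 5040.

5040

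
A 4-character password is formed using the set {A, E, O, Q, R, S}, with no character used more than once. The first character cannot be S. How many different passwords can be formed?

The first character has 6−1 = 5 choices (anything except S).
The remaining 3 characters are filled from the other 5 symbols without repetition: 5 × 4 × 3 = 60.
Total: 5 × 60 = 300.

300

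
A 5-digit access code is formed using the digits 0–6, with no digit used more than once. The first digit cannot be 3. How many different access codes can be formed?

2160

The first digit has 7−1 = 6 choices (anything except 3).
The remaining 4 digits are filled from the other 6 symbols without repetition: 6 × 5 × 4 × 3 = 360.
Total: 6 × 360 = 2160.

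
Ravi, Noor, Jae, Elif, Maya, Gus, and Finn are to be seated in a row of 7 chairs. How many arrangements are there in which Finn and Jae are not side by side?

Of the 7! = 5040 arrangements, those with Finn and Jae adjacent number 2 × 6! = 1440 (treat the pair as a block with 2 internal orders).
So 5040 − 1440 = 3600 arrangements keep them apart.

3600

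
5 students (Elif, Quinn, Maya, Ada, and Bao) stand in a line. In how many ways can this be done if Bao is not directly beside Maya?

There are 5! = 120 arrangements in all. If Bao and Maya are adjacent, merging them into one block gives 2·(4)! = 48 arrangements.
So 120 − 48 = 72 arrangements keep them apart.

72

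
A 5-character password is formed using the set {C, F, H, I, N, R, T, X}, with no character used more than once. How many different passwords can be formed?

With no repetition, fill the 5 characters in order: 8 choices, then 7, down to 4.
That product is 8 × 7 × 6 × 5 × 4 = 6720.

6720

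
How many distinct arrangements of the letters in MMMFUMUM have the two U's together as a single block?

42

Treat the 2 copies of U as a single block. The multiset to arrange is then {UU, F, M, M, M, M, M}, 7 items in all.
That gives (7)!/(5!) = 42 arrangements.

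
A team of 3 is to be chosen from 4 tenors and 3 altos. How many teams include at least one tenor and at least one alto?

Total 3-person selections from all 7: C(7,3) = 35.
Subtract selections that omit an entire group: no tenors → C(3,3) = 1; no altos → C(4,3) = 4.
Both groups omitted at once is impossible, so 35 − 5 = 30.

30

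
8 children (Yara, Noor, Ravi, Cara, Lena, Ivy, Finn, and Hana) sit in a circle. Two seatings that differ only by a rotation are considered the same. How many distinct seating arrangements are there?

5040

Fix one person's seat to break rotational symmetry; the remaining 7 people can be arranged in (7)! = 5040 ways.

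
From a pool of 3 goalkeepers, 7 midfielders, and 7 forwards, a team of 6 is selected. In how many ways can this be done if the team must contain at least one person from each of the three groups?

8967

Unrestricted: C(17,6) = 12376 ways to pick any 6 of the 17.
Selections missing a whole group: no goalkeepers → C(14,6) = 3003; no midfielders → C(10,6) = 210; no forwards → C(10,6) = 210.
Add back selections omitting two groups (i.e. drawn from a single group): C(3,6) + C(7,6) + C(7,6) = 14.
By inclusion–exclusion: 12376 − 3423 + 14 = 8967.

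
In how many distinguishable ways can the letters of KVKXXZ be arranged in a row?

180

Letter multiplicities in KVKXXZ: K×2, V×1, X×2, Z×1.
The number of distinct arrangements is 6!/(2!·2!) = 720/4 = 180.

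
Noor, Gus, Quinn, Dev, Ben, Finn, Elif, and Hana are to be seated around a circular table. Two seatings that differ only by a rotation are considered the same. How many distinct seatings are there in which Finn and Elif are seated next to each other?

Treat {Finn, Elif} as one unit (2 internal orders) and seat the resulting 7 units around the table: (6)! circular arrangements.
So 2 × (6)! = 2 × 720 = 1440.

1440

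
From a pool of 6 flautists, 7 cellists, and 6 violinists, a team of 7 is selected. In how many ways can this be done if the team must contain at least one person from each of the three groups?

Unrestricted: C(19,7) = 50388 ways to pick any 7 of the 19.
Selections missing a whole group: no flautists → C(13,7) = 1716; no cellists → C(12,7) = 792; no violinists → C(13,7) = 1716.
Add back selections omitting two groups (i.e. drawn from a single group): C(6,7) + C(7,7) + C(6,7) = 1.
By inclusion–exclusion: 50388 − 4224 + 1 = 46165.

46165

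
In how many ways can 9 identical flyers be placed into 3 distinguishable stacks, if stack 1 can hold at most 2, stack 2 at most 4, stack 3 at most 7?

12

Without the upper bounds there are C(11,2) = 55 ways to split 9 among 3 stacks.
Subtract solutions that violate a single cap (substitute x_i' = x_i − (cap_i+1)): x_1 ≥ 3 gives C(8,2) = 28; x_2 ≥ 5 gives C(6,2) = 15; x_3 ≥ 8 gives C(3,2) = 3. Together 46.
Add back pairs where two caps are both exceeded: 3 + 0 + 0 = 3.
By inclusion–exclusion the count is 55 − 46 + 3 = 12.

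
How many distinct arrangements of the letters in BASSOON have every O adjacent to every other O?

360

Treat the 2 copies of O as a single block. The multiset to arrange is then {OO, A, B, N, S, S}, 6 items in all.
That gives (6)!/(2!) = 360 arrangements.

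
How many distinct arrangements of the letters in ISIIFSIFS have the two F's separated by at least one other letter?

There are 9!/(4!·3!·2!) = 1260 arrangements of ISIIFSIFS in total.
Arrangements with the F's together: treat FF as one letter, giving (8)!/(4!·3!) = 280.
Subtracting, 1260 − 280 = 980 arrangements keep the F's apart.

980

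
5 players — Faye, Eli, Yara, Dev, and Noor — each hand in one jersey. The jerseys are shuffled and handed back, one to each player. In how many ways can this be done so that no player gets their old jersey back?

44

This is the derangement count D_5: permutations of 5 items with no fixed point.
By inclusion–exclusion this is Σ_{j=0}^{5} (−1)^j C(5,j)·(5−j)!.
Computing: 120 − 120 + 60 − 20 + 5 − 1 = 44.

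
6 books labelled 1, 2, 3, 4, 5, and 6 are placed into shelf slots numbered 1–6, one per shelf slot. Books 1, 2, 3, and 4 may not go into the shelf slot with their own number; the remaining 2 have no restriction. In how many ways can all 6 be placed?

Let Aᵢ (for 1 ≤ i ≤ 4) be the placements that put book i in its forbidden shelf slot. Any j of these fix j positions, leaving (6−j)! ways to fill the rest, and there are C(4,j) ways to pick which j.
By inclusion–exclusion, the number of valid placements is Σ_{j=0}^{4} (−1)^j C(4,j)·(6−j)!.
Computing: 720 − 480 + 144 − 24 + 2 = 362.

362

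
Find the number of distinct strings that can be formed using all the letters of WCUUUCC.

140

Letter multiplicities in WCUUUCC: C×3, U×3, W×1.
So there are 7! / (3!·3!) = 140 distinguishable arrangements.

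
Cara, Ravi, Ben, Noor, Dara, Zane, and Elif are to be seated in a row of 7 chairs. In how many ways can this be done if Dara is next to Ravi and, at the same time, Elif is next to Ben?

Treat {Dara,Ravi} as one block (2 orders) and {Elif,Ben} as another (2 orders).
That leaves 5 units to arrange: 2 × 2 × 5! = 4 × 120 = 480.

480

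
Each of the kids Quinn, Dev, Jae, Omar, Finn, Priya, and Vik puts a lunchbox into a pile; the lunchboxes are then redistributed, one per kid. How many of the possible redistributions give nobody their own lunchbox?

Let Aᵢ be the assignments in which kid i gets their own lunchbox. We want the size of the complement of A₁∪…∪A_7.
By inclusion–exclusion this is Σ_{j=0}^{7} (−1)^j C(7,j)·(7−j)!.
Computing: 5040 − 5040 + 2520 − 840 + 210 − 42 + 7 − 1 = 1854.

1854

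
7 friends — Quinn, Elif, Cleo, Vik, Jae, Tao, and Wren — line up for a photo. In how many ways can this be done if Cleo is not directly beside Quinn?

3600

There are 7! = 5040 arrangements in all. If Cleo and Quinn are adjacent, merging them into one block gives 2·(6)! = 1440 arrangements.
Complementary counting: 5040 − 1440 = 3600.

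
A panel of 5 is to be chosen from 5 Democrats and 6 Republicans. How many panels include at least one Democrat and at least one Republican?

Total 5-person selections from all 11: C(11,5) = 462.
Selections missing a whole group: no Democrats → C(6,5) = 6; no Republicans → C(5,5) = 1.
Both groups omitted at once is impossible, so 462 − 7 = 455.

455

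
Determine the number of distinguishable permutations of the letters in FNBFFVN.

420

The 7 letters of FNBFFVN have repeats: F appearing 3 times and N appearing twice.
So there are 7! / (3!·2!) = 420 distinguishable arrangements.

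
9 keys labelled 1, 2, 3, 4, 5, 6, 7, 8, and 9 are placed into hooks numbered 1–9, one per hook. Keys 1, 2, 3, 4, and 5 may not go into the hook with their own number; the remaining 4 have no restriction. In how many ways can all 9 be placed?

205056

Let Aᵢ (for 1 ≤ i ≤ 5) be the placements that put key i in its forbidden hook. Any j of these fix j positions, leaving (9−j)! ways to fill the rest, and there are C(5,j) ways to pick which j.
By inclusion–exclusion, the number of valid placements is Σ_{j=0}^{5} (−1)^j C(5,j)·(9−j)!.
Computing: 362880 − 201600 + 50400 − 7200 + 600 − 24 = 205056.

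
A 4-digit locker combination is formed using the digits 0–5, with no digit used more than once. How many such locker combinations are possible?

360

Choose and order 4 of the 6 symbols: the first digit has 6 options, the next 5, then 4, 3.
6 × 5 × 4 × 3 = 360.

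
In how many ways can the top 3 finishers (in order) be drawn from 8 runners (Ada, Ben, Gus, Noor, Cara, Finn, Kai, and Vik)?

336

This is an ordered selection of 3 from 8: P(8,3).
That gives 8 × 7 × 6 = 336.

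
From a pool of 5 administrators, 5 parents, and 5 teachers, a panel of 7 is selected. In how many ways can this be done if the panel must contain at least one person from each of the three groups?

6075

With no constraint there are C(15,7) = 6435 possible selections.
Selections missing a whole group: no administrators → C(10,7) = 120; no parents → C(10,7) = 120; no teachers → C(10,7) = 120.
Add back selections omitting two groups (i.e. drawn from a single group): C(5,7) + C(5,7) + C(5,7) = 0.
By inclusion–exclusion: 6435 − 360 + 0 = 6075.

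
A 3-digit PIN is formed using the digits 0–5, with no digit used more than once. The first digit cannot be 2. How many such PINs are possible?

100

The first digit has 6−1 = 5 choices (anything except 2).
The remaining 2 digits are filled from the other 5 symbols without repetition: 5 × 4 = 20.
Total: 5 × 20 = 100.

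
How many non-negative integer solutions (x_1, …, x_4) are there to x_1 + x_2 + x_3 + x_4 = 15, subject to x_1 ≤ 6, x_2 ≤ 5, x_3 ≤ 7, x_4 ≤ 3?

By stars and bars, unrestricted non-negative solutions to x_1+…+x_4 = 15 number C(15+3,3) = 816.
Subtract solutions that violate a single cap (substitute x_i' = x_i − (cap_i+1)): x_1 ≥ 7 gives C(11,3) = 165; x_2 ≥ 6 gives C(12,3) = 220; x_3 ≥ 8 gives C(10,3) = 120; x_4 ≥ 4 gives C(14,3) = 364. Together 869.
Add back pairs where two caps are both exceeded: 10 + 1 + 35 + 4 + 56 + 20 = 126.
By inclusion–exclusion the count is 816 − 869 + 126 = 73.

73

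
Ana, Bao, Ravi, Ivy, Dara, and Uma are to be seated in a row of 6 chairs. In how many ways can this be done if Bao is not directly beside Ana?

480

Of the 6! = 720 arrangements, those with Bao and Ana adjacent number 2 × 5! = 240 (treat the pair as a block with 2 internal orders).
Complementary counting: 720 − 240 = 480.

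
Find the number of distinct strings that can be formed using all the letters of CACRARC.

210

Letter multiplicities in CACRARC: A×2, C×3, R×2.
Dividing 7! = 5040 by 3!·2!·2! = 24 for the repeated letters gives 210.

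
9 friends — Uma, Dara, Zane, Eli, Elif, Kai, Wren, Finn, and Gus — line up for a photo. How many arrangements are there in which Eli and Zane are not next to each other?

282240

There are 9! = 362880 arrangements in all. If Eli and Zane are adjacent, merging them into one block gives 2·(8)! = 80640 arrangements.
Complementary counting: 362880 − 80640 = 282240.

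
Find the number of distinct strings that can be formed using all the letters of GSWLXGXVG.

30240

Letter multiplicities in GSWLXGXVG: G×3, L×1, S×1, V×1, W×1, X×2.
So there are 9! / (3!·2!) = 30240 distinguishable arrangements.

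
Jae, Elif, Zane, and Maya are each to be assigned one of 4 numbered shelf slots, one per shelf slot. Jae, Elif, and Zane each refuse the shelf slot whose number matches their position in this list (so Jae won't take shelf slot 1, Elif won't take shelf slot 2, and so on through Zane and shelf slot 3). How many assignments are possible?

11

Let Aᵢ (for i ∈ {1, 2, 3}) be the placements that put person i in their forbidden shelf slot. Any j of these fix j positions, leaving (4−j)! ways to fill the rest, and there are C(3,j) ways to pick which j.
By inclusion–exclusion, the number of valid placements is Σ_{j=0}^{3} (−1)^j C(3,j)·(4−j)!.
Computing: 24 − 18 + 6 − 1 = 11.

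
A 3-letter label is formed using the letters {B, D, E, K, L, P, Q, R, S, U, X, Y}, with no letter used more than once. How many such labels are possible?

With no repetition, fill the 3 letters in order: 12 choices, then 11, down to 10.
12 × 11 × 10 = 1320.

1320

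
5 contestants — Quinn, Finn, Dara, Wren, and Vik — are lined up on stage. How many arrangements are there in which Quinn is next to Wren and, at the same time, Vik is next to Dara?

Treat {Quinn,Wren} as one block (2 orders) and {Vik,Dara} as another (2 orders).
That leaves 3 units to arrange: 2 × 2 × 3! = 4 × 6 = 24.

24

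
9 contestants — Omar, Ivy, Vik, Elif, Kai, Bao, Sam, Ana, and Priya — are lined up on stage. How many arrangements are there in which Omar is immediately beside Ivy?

80640

Glue Omar and Ivy into one block (2 internal orders), leaving 8 units to arrange in a row.
So the count is 2·(8)! = 80640.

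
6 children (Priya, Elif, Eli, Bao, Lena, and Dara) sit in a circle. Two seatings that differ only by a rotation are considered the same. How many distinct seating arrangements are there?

Seat Priya anywhere (absorbing the rotational symmetry), then permute the other 5: (5)! = 120.

120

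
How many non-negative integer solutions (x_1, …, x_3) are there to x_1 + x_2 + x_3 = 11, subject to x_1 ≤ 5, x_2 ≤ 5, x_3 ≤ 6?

21

Without the upper bounds there are C(13,2) = 78 ways to split 11 among 3 variables.
Subtract solutions that violate a single cap (substitute x_i' = x_i − (cap_i+1)): x_1 ≥ 6 gives C(7,2) = 21; x_2 ≥ 6 gives C(7,2) = 21; x_3 ≥ 7 gives C(6,2) = 15. Together 57.
No two caps can be exceeded simultaneously, so the pair terms are all 0.
By inclusion–exclusion the count is 78 − 57 + 0 = 21.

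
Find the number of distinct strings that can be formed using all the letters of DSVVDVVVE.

Letter multiplicities in DSVVDVVVE: D×2, E×1, S×1, V×5.
Dividing 9! = 362880 by 5!·2! = 240 for the repeated letters gives 1512.

1512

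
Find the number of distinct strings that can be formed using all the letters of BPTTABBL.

The 8 letters of BPTTABBL have repeats: B appearing 3 times and T appearing twice.
Dividing 8! = 40320 by 3!·2! = 12 for the repeated letters gives 3360.

3360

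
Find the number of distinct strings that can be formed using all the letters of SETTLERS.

5040

SETTLERS has 8 letters with E appearing twice, S appearing twice, and T appearing twice.
Dividing 8! = 40320 by 2!·2!·2! = 8 for the repeated letters gives 5040.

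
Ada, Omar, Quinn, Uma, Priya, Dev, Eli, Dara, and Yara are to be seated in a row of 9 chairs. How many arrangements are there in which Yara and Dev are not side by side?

Of the 9! = 362880 arrangements, those with Yara and Dev adjacent number 2 × 8! = 80640 (treat the pair as a block with 2 internal orders).
So 362880 − 80640 = 282240 arrangements keep them apart.

282240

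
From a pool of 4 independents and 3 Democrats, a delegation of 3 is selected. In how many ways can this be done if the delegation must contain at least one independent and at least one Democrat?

With no constraint there are C(7,3) = 35 possible selections.
Selections missing a whole group: no independents → C(3,3) = 1; no Democrats → C(4,3) = 4.
Both groups omitted at once is impossible, so 35 − 5 = 30.

30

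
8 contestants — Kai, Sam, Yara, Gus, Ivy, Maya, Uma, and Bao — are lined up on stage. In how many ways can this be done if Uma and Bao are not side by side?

30240

There are 8! = 40320 arrangements in all. If Uma and Bao are adjacent, merging them into one block gives 2·(7)! = 10080 arrangements.
Complementary counting: 40320 − 10080 = 30240.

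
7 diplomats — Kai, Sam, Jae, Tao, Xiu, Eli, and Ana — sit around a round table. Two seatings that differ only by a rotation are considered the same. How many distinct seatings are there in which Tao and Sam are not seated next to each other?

480

Without the restriction there are (6)! = 720 seatings.
Those with Tao next to Sam: fuse the pair into one unit and seat 6 units around a circle — 2·(5)! = 240.
Subtracting, 720 − 240 = 480.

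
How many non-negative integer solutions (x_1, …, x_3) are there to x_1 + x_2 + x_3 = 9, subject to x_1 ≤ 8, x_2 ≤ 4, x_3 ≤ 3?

19

Ignoring the caps, the number of non-negative solutions to x_1+…+x_3 = 9 is C(11,2) = 55.
Subtract solutions that violate a single cap (substitute x_i' = x_i − (cap_i+1)): x_1 ≥ 9 gives C(2,2) = 1; x_2 ≥ 5 gives C(6,2) = 15; x_3 ≥ 4 gives C(7,2) = 21. Together 37.
Add back pairs where two caps are both exceeded: 0 + 0 + 1 = 1.
By inclusion–exclusion the count is 55 − 37 + 1 = 19.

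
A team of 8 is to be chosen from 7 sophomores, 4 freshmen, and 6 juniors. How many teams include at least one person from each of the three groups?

22813

Unrestricted: C(17,8) = 24310 ways to pick any 8 of the 17.
Selections missing a whole group: no sophomores → C(10,8) = 45; no freshmen → C(13,8) = 1287; no juniors → C(11,8) = 165.
Add back selections omitting two groups (i.e. drawn from a single group): C(7,8) + C(4,8) + C(6,8) = 0.
By inclusion–exclusion: 24310 − 1497 + 0 = 22813.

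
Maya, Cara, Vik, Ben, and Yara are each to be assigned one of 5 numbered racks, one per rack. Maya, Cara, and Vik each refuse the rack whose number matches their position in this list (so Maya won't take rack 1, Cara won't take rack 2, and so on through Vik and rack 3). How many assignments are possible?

Let Aᵢ (for i ∈ {1, 2, 3}) be the placements that put person i in their forbidden rack. Any j of these fix j positions, leaving (5−j)! ways to fill the rest, and there are C(3,j) ways to pick which j.
By inclusion–exclusion, the number of valid placements is Σ_{j=0}^{3} (−1)^j C(3,j)·(5−j)!.
Computing: 120 − 72 + 18 − 2 = 64.

64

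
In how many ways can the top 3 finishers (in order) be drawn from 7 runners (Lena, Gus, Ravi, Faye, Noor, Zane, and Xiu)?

210

This is an ordered selection of 3 from 7: P(7,3).
That gives 7 × 6 × 5 = 210.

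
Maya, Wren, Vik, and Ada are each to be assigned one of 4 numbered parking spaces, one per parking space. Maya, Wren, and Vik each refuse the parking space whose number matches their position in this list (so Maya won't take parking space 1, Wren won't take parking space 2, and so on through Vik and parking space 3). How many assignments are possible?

Let Aᵢ (for i ∈ {1, 2, 3}) be the placements that put person i in their forbidden parking space. Any j of these fix j positions, leaving (4−j)! ways to fill the rest, and there are C(3,j) ways to pick which j.
By inclusion–exclusion, the number of valid placements is Σ_{j=0}^{3} (−1)^j C(3,j)·(4−j)!.
Computing: 24 − 18 + 6 − 1 = 11.

11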